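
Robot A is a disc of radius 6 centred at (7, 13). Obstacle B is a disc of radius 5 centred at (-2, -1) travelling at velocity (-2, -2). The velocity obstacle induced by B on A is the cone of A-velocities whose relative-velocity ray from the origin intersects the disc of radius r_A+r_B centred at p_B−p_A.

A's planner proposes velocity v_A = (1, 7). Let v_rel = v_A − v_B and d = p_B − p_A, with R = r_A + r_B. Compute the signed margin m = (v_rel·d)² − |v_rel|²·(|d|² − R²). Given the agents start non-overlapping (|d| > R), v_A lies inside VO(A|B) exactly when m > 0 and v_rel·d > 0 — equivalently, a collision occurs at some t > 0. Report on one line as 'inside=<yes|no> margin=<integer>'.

d = (-9, -14),  |d|² = 277;  R = 6+5 = 11,  c = 277−11² = 156
v_rel = (3, 9),  |v_rel|² = 90;  v_rel·d = (3)·(-9) + (9)·(-14) = -153
90·t² + 306·t + 156 = 0  ⇒  m = (-153)² − 90·156 = 9369
m = 9369 > 0,  v_rel·d = -153 < 0  ⇒  outside

inside=no margin=9369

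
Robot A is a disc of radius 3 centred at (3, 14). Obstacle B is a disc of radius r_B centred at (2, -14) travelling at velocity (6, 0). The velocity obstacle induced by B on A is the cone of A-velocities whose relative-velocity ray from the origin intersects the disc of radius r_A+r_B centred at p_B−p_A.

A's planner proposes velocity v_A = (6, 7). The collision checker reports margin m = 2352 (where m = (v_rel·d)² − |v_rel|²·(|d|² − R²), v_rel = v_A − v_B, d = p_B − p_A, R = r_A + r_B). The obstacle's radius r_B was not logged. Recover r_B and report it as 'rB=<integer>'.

m = 2352
d = (-1, -28);  v_rel = (0, 7),  |v_rel|² = 49
v_rel×d = (0)·(-28) − (7)·(-1) = 7
since m = R²·49 − 7²:  R² = (49 + 2352) / 49 = 49
R = √49 = 7  ⇒  r_B = 7 − 3 = 4

rB=4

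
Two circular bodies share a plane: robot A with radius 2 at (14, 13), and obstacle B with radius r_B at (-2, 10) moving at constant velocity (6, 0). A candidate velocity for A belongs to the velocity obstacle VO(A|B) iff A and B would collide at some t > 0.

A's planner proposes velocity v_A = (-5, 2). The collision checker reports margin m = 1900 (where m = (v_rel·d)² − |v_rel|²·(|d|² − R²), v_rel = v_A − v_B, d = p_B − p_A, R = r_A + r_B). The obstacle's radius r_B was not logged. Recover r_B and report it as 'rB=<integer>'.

m = 1900
d = (-16, -3);  v_rel = (-11, 2),  |v_rel|² = 125
v_rel×d = (-11)·(-3) − (2)·(-16) = 65
since m = R²·125 − 65²:  R² = (4225 + 1900) / 125 = 49
R = √49 = 7  ⇒  r_B = 7 − 2 = 5

rB=5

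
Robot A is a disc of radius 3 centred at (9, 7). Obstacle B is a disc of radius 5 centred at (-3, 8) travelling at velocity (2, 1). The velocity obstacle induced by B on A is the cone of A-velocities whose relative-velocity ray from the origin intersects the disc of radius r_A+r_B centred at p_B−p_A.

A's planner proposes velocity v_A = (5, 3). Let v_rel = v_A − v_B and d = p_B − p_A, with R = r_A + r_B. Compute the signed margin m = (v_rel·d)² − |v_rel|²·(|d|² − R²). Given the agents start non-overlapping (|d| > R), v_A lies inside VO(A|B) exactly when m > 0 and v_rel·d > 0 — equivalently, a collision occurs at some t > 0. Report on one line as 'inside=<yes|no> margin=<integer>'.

d = (-12, 1),  |d|² = 145;  R = 3+5 = 8,  c = 145−8² = 81
v_rel = (3, 2),  |v_rel|² = 13;  v_rel·d = (3)·(-12) + (2)·(1) = -34
13·t² + 68·t + 81 = 0  ⇒  m = (-34)² − 13·81 = 103
m = 103 > 0,  v_rel·d = -34 < 0  ⇒  outside

inside=no margin=103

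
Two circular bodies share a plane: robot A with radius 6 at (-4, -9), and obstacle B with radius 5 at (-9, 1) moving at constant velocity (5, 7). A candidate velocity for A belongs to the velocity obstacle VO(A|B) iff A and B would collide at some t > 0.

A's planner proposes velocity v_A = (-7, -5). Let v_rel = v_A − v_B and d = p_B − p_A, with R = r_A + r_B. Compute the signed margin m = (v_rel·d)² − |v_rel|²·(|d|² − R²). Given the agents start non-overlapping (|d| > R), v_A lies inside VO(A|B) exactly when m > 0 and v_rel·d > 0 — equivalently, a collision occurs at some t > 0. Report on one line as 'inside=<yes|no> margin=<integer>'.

d = (-5, 10),  |d|² = 125;  R = 6+5 = 11,  c = 125−11² = 4
v_rel = (-12, -12),  |v_rel|² = 288;  v_rel·d = (-12)·(-5) + (-12)·(10) = -60
288·t² + 120·t + 4 = 0  ⇒  m = (-60)² − 288·4 = 2448
m = 2448 > 0,  v_rel·d = -60 < 0  ⇒  outside

inside=no margin=2448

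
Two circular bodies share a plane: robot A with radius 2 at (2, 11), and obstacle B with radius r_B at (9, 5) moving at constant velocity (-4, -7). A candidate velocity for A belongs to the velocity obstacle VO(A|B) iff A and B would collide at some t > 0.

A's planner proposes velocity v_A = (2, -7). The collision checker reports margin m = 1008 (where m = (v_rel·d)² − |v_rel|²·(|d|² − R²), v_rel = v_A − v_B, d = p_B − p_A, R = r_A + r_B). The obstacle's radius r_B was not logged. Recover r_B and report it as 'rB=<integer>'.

m = 1008
d = (7, -6);  v_rel = (6, 0),  |v_rel|² = 36
v_rel×d = (6)·(-6) − (0)·(7) = -36
since m = R²·36 − (-36)²:  R² = (1296 + 1008) / 36 = 64
R = √64 = 8  ⇒  r_B = 8 − 2 = 6

rB=6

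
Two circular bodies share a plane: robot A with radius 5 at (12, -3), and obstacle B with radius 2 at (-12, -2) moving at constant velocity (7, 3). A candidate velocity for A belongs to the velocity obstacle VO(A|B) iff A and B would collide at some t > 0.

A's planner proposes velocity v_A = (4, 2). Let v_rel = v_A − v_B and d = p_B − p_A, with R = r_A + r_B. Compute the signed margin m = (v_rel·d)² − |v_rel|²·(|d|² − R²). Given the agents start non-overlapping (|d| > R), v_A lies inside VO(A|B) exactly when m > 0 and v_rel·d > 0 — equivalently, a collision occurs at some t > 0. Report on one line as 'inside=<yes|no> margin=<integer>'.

d = (-24, 1),  |d|² = 577;  R = 5+2 = 7,  c = 577−7² = 528
v_rel = (-3, -1),  |v_rel|² = 10;  v_rel·d = (-3)·(-24) + (-1)·(1) = 71
10·t² − 142·t + 528 = 0  ⇒  m = 71² − 10·528 = -239
m = -239 < 0,  v_rel·d = 71 > 0  ⇒  outside

inside=no margin=-239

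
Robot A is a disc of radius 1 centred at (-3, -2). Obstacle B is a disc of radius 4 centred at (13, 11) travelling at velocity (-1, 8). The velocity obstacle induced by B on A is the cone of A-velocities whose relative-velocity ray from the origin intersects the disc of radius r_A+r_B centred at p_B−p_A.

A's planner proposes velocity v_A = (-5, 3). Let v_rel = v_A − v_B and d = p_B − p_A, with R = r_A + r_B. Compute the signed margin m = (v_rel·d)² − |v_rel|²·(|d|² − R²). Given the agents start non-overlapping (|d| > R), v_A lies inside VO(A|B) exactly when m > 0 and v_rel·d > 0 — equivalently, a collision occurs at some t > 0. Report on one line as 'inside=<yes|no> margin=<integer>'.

d = (16, 13),  |d|² = 425;  R = 1+4 = 5,  c = 425−5² = 400
v_rel = (-4, -5),  |v_rel|² = 41;  v_rel·d = (-4)·(16) + (-5)·(13) = -129
41·t² + 258·t + 400 = 0  ⇒  m = (-129)² − 41·400 = 241
m = 241 > 0,  v_rel·d = -129 < 0  ⇒  outside

inside=no margin=241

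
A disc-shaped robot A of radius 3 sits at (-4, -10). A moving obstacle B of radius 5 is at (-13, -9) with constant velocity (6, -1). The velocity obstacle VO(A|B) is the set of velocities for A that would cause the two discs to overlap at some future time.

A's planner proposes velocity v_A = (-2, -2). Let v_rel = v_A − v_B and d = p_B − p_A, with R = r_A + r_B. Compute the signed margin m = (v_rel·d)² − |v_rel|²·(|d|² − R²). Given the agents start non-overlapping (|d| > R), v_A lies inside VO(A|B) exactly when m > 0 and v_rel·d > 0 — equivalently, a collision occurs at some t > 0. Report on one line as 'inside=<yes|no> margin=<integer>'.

d = (-9, 1),  |d|² = 82;  R = 3+5 = 8,  c = 82−8² = 18
v_rel = (-8, -1),  |v_rel|² = 65;  v_rel·d = (-8)·(-9) + (-1)·(1) = 71
65·t² − 142·t + 18 = 0  ⇒  m = 71² − 65·18 = 3871
m = 3871 > 0,  v_rel·d = 71 > 0  ⇒  inside

inside=yes margin=3871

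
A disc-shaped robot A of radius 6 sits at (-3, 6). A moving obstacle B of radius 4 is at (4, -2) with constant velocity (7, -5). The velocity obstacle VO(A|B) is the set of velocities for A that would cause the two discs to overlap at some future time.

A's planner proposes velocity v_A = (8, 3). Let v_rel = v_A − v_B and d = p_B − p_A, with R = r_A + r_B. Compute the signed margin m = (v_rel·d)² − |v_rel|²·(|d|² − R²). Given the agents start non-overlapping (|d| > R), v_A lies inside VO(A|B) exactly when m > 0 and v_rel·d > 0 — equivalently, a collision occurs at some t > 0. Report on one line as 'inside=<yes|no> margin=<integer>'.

d = (7, -8),  |d|² = 113;  R = 6+4 = 10,  c = 113−10² = 13
v_rel = (1, 8),  |v_rel|² = 65;  v_rel·d = (1)·(7) + (8)·(-8) = -57
65·t² + 114·t + 13 = 0  ⇒  m = (-57)² − 65·13 = 2404
m = 2404 > 0,  v_rel·d = -57 < 0  ⇒  outside

inside=no margin=2404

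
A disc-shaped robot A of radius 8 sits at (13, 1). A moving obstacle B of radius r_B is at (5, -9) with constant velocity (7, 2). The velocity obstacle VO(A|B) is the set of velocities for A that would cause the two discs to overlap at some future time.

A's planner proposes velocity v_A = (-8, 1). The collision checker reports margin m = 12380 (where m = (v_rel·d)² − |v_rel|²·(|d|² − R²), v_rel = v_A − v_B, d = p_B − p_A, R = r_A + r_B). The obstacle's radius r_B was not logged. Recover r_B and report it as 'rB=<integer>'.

m = 12380
d = (-8, -10);  v_rel = (-15, -1),  |v_rel|² = 226
v_rel×d = (-15)·(-10) − (-1)·(-8) = 142
since m = R²·226 − 142²:  R² = (20164 + 12380) / 226 = 144
R = √144 = 12  ⇒  r_B = 12 − 8 = 4

rB=4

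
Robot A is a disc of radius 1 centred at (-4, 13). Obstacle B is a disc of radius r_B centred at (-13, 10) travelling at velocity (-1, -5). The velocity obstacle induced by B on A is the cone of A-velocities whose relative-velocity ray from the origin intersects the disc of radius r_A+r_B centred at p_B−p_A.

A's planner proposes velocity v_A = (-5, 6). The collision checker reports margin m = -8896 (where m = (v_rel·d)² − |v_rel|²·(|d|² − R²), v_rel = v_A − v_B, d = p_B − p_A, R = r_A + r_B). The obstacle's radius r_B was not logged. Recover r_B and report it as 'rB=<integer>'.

m = -8896
d = (-9, -3);  v_rel = (-4, 11),  |v_rel|² = 137
v_rel×d = (-4)·(-3) − (11)·(-9) = 111
since m = R²·137 − 111²:  R² = (12321 + -8896) / 137 = 25
R = √25 = 5  ⇒  r_B = 5 − 1 = 4

rB=4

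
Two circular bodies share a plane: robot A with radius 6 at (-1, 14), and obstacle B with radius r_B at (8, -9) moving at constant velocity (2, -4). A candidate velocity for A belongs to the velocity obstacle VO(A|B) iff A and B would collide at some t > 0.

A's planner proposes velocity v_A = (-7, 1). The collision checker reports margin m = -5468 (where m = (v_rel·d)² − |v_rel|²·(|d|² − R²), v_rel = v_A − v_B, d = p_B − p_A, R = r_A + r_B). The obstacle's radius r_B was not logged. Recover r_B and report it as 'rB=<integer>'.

m = -5468
d = (9, -23);  v_rel = (-9, 5),  |v_rel|² = 106
v_rel×d = (-9)·(-23) − (5)·(9) = 162
since m = R²·106 − 162²:  R² = (26244 + -5468) / 106 = 196
R = √196 = 14  ⇒  r_B = 14 − 6 = 8

rB=8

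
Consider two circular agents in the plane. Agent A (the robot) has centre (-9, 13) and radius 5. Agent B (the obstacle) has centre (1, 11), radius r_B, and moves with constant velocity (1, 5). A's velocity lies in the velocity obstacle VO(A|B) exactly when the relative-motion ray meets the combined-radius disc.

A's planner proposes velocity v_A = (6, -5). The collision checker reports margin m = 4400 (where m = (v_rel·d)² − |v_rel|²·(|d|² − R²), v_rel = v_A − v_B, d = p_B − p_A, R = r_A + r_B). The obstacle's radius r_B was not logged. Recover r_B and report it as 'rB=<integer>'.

m = 4400
d = (10, -2);  v_rel = (5, -10),  |v_rel|² = 125
v_rel×d = (5)·(-2) − (-10)·(10) = 90
since m = R²·125 − 90²:  R² = (8100 + 4400) / 125 = 100
R = √100 = 10  ⇒  r_B = 10 − 5 = 5

rB=5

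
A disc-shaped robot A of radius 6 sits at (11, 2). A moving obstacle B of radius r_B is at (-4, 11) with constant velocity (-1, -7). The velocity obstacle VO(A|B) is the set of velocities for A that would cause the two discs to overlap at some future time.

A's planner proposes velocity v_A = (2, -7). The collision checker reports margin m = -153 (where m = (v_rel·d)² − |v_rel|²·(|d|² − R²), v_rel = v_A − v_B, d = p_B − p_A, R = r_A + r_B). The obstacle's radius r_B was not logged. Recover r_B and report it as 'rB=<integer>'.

m = -153
d = (-15, 9);  v_rel = (3, 0),  |v_rel|² = 9
v_rel×d = (3)·(9) − (0)·(-15) = 27
since m = R²·9 − 27²:  R² = (729 + -153) / 9 = 64
R = √64 = 8  ⇒  r_B = 8 − 6 = 2

rB=2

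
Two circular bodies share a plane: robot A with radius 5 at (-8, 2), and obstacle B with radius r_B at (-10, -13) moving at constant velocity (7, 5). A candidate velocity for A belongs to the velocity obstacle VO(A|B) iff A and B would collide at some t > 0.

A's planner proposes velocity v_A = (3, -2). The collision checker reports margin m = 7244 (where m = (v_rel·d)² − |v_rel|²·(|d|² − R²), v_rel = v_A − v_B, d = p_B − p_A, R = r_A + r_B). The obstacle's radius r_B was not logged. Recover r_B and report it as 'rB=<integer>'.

m = 7244
d = (-2, -15);  v_rel = (-4, -7),  |v_rel|² = 65
v_rel×d = (-4)·(-15) − (-7)·(-2) = 46
since m = R²·65 − 46²:  R² = (2116 + 7244) / 65 = 144
R = √144 = 12  ⇒  r_B = 12 − 5 = 7

rB=7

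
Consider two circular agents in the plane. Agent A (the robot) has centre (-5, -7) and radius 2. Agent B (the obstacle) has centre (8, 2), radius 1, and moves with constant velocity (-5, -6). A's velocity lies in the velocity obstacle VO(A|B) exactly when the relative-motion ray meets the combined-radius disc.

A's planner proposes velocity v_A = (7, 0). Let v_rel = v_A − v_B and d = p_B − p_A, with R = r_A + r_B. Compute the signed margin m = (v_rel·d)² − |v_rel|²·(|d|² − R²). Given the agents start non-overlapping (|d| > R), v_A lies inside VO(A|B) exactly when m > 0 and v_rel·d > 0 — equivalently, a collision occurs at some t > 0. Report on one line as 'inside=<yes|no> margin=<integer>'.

d = (13, 9),  |d|² = 250;  R = 2+1 = 3,  c = 250−3² = 241
v_rel = (12, 6),  |v_rel|² = 180;  v_rel·d = (12)·(13) + (6)·(9) = 210
180·t² − 420·t + 241 = 0  ⇒  m = 210² − 180·241 = 720
m = 720 > 0,  v_rel·d = 210 > 0  ⇒  inside

inside=yes margin=720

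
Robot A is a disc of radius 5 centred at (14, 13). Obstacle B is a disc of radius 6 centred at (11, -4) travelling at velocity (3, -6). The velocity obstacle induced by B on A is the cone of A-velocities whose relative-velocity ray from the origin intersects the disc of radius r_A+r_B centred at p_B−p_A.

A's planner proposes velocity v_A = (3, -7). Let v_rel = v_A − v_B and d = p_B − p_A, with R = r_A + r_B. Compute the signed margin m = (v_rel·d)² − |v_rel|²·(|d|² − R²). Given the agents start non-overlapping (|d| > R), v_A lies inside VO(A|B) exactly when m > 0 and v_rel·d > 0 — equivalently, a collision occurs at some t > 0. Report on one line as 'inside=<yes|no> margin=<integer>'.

d = (-3, -17),  |d|² = 298;  R = 5+6 = 11,  c = 298−11² = 177
v_rel = (0, -1),  |v_rel|² = 1;  v_rel·d = (0)·(-3) + (-1)·(-17) = 17
1·t² − 34·t + 177 = 0  ⇒  m = 17² − 1·177 = 112
m = 112 > 0,  v_rel·d = 17 > 0  ⇒  inside

inside=yes margin=112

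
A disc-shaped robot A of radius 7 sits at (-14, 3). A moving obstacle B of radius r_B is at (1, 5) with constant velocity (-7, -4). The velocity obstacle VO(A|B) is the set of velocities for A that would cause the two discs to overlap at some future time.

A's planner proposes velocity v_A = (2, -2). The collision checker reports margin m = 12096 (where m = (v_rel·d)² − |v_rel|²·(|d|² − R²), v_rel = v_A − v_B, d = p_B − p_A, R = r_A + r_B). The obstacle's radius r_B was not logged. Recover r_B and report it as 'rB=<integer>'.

m = 12096
d = (15, 2);  v_rel = (9, 2),  |v_rel|² = 85
v_rel×d = (9)·(2) − (2)·(15) = -12
since m = R²·85 − (-12)²:  R² = (144 + 12096) / 85 = 144
R = √144 = 12  ⇒  r_B = 12 − 7 = 5

rB=5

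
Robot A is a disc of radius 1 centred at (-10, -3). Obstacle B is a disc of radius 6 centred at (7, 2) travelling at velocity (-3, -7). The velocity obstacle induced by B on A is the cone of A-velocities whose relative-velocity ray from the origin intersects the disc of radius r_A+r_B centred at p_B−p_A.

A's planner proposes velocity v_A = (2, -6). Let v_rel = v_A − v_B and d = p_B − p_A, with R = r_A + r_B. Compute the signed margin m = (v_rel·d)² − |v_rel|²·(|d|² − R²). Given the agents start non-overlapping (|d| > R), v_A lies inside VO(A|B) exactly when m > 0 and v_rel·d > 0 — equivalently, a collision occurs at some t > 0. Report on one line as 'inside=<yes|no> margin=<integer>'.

d = (17, 5),  |d|² = 314;  R = 1+6 = 7,  c = 314−7² = 265
v_rel = (5, 1),  |v_rel|² = 26;  v_rel·d = (5)·(17) + (1)·(5) = 90
26·t² − 180·t + 265 = 0  ⇒  m = 90² − 26·265 = 1210
m = 1210 > 0,  v_rel·d = 90 > 0  ⇒  inside

inside=yes margin=1210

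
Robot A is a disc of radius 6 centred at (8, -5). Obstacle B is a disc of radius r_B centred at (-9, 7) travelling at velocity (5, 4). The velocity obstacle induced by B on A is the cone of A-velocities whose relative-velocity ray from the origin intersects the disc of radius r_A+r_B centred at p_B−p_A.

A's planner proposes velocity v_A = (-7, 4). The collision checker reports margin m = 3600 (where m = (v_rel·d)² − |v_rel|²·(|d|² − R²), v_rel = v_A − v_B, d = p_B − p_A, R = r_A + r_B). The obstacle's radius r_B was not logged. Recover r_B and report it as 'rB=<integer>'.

m = 3600
d = (-17, 12);  v_rel = (-12, 0),  |v_rel|² = 144
v_rel×d = (-12)·(12) − (0)·(-17) = -144
since m = R²·144 − (-144)²:  R² = (20736 + 3600) / 144 = 169
R = √169 = 13  ⇒  r_B = 13 − 6 = 7

rB=7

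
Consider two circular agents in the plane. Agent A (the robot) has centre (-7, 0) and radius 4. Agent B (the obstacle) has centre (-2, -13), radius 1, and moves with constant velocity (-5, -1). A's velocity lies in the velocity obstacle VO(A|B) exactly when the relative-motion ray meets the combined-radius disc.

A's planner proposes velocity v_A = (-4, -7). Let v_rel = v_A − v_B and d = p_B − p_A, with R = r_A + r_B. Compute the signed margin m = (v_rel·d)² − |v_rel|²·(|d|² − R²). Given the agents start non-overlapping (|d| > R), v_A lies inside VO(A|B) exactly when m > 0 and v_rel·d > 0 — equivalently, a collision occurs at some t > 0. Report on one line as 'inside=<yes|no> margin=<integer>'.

d = (5, -13),  |d|² = 194;  R = 4+1 = 5,  c = 194−5² = 169
v_rel = (1, -6),  |v_rel|² = 37;  v_rel·d = (1)·(5) + (-6)·(-13) = 83
37·t² − 166·t + 169 = 0  ⇒  m = 83² − 37·169 = 636
m = 636 > 0,  v_rel·d = 83 > 0  ⇒  inside

inside=yes margin=636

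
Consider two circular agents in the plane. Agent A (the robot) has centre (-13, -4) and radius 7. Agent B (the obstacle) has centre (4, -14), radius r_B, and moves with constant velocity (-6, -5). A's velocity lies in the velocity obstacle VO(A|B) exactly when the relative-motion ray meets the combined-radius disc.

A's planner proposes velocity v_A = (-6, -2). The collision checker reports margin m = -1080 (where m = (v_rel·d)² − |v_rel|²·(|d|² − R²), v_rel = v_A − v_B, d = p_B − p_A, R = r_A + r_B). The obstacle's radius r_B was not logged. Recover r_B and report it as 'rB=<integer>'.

m = -1080
d = (17, -10);  v_rel = (0, 3),  |v_rel|² = 9
v_rel×d = (0)·(-10) − (3)·(17) = -51
since m = R²·9 − (-51)²:  R² = (2601 + -1080) / 9 = 169
R = √169 = 13  ⇒  r_B = 13 − 7 = 6

rB=6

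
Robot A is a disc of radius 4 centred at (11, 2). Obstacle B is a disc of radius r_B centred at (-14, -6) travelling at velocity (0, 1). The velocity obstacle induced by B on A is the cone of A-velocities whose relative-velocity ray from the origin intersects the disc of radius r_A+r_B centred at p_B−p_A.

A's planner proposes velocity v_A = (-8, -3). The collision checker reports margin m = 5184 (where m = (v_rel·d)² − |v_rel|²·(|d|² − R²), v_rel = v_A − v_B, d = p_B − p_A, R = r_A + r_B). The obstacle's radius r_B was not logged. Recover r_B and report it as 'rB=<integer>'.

m = 5184
d = (-25, -8);  v_rel = (-8, -4),  |v_rel|² = 80
v_rel×d = (-8)·(-8) − (-4)·(-25) = -36
since m = R²·80 − (-36)²:  R² = (1296 + 5184) / 80 = 81
R = √81 = 9  ⇒  r_B = 9 − 4 = 5

rB=5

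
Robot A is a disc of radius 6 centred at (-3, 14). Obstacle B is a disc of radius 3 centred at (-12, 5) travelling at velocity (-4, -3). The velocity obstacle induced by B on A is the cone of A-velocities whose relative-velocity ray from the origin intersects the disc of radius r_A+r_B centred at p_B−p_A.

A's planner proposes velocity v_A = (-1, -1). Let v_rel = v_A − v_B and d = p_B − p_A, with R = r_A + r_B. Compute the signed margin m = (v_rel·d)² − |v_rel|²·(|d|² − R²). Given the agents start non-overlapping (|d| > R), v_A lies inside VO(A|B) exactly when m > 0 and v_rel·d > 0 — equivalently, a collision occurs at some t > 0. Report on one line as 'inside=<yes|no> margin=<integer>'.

d = (-9, -9),  |d|² = 162;  R = 6+3 = 9,  c = 162−9² = 81
v_rel = (3, 2),  |v_rel|² = 13;  v_rel·d = (3)·(-9) + (2)·(-9) = -45
13·t² + 90·t + 81 = 0  ⇒  m = (-45)² − 13·81 = 972
m = 972 > 0,  v_rel·d = -45 < 0  ⇒  outside

inside=no margin=972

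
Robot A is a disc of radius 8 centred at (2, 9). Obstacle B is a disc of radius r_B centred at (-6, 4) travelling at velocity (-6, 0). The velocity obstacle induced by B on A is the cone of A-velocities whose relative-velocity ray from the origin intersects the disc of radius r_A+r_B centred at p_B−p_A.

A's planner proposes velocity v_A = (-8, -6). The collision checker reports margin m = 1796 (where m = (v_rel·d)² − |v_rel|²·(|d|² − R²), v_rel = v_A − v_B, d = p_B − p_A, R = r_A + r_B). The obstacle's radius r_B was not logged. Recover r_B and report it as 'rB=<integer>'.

m = 1796
d = (-8, -5);  v_rel = (-2, -6),  |v_rel|² = 40
v_rel×d = (-2)·(-5) − (-6)·(-8) = -38
since m = R²·40 − (-38)²:  R² = (1444 + 1796) / 40 = 81
R = √81 = 9  ⇒  r_B = 9 − 8 = 1

rB=1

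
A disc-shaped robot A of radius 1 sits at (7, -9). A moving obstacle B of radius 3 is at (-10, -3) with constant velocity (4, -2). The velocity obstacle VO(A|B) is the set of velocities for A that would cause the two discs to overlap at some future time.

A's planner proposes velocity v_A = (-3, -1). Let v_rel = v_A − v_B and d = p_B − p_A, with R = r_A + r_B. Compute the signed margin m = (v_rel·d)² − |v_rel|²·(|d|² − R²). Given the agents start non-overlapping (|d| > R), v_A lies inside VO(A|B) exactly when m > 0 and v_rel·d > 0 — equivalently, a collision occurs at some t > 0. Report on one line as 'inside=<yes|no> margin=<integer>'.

d = (-17, 6),  |d|² = 325;  R = 1+3 = 4,  c = 325−4² = 309
v_rel = (-7, 1),  |v_rel|² = 50;  v_rel·d = (-7)·(-17) + (1)·(6) = 125
50·t² − 250·t + 309 = 0  ⇒  m = 125² − 50·309 = 175
m = 175 > 0,  v_rel·d = 125 > 0  ⇒  inside

inside=yes margin=175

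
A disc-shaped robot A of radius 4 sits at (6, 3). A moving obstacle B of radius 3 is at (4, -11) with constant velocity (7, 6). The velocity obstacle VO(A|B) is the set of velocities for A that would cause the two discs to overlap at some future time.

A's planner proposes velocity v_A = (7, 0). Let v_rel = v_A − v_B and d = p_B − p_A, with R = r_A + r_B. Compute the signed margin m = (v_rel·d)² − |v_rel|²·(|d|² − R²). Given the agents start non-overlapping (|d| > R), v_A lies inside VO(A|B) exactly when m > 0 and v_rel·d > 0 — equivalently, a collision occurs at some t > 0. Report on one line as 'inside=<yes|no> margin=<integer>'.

d = (-2, -14),  |d|² = 200;  R = 4+3 = 7,  c = 200−7² = 151
v_rel = (0, -6),  |v_rel|² = 36;  v_rel·d = (0)·(-2) + (-6)·(-14) = 84
36·t² − 168·t + 151 = 0  ⇒  m = 84² − 36·151 = 1620
m = 1620 > 0,  v_rel·d = 84 > 0  ⇒  inside

inside=yes margin=1620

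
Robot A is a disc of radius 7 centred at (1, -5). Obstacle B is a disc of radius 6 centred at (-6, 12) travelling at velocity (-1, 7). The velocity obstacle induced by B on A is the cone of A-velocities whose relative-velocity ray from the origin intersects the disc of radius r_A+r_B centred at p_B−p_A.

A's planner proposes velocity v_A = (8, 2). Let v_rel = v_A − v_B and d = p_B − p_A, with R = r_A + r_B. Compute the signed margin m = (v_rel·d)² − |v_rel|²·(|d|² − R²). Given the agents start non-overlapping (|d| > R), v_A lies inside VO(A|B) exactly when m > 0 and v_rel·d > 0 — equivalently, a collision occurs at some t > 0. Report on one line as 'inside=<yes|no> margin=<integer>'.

d = (-7, 17),  |d|² = 338;  R = 7+6 = 13,  c = 338−13² = 169
v_rel = (9, -5),  |v_rel|² = 106;  v_rel·d = (9)·(-7) + (-5)·(17) = -148
106·t² + 296·t + 169 = 0  ⇒  m = (-148)² − 106·169 = 3990
m = 3990 > 0,  v_rel·d = -148 < 0  ⇒  outside

inside=no margin=3990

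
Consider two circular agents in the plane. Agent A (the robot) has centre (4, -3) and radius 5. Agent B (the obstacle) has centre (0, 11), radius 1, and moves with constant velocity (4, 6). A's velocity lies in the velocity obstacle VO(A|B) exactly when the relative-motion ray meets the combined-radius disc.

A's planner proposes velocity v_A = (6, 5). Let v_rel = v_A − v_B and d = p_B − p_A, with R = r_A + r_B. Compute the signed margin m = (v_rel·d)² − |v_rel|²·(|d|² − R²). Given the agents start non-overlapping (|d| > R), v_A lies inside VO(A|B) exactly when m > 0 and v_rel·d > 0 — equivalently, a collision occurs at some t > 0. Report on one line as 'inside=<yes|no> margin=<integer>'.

d = (-4, 14),  |d|² = 212;  R = 5+1 = 6,  c = 212−6² = 176
v_rel = (2, -1),  |v_rel|² = 5;  v_rel·d = (2)·(-4) + (-1)·(14) = -22
5·t² + 44·t + 176 = 0  ⇒  m = (-22)² − 5·176 = -396
m = -396 < 0,  v_rel·d = -22 < 0  ⇒  outside

inside=no margin=-396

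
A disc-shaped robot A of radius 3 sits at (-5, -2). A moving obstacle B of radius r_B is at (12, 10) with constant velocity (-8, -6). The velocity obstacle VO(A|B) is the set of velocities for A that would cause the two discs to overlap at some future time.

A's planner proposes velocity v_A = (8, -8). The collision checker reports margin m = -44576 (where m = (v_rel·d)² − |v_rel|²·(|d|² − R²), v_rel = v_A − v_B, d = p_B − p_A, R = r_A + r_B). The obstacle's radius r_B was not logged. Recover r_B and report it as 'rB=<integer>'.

m = -44576
d = (17, 12);  v_rel = (16, -2),  |v_rel|² = 260
v_rel×d = (16)·(12) − (-2)·(17) = 226
since m = R²·260 − 226²:  R² = (51076 + -44576) / 260 = 25
R = √25 = 5  ⇒  r_B = 5 − 3 = 2

rB=2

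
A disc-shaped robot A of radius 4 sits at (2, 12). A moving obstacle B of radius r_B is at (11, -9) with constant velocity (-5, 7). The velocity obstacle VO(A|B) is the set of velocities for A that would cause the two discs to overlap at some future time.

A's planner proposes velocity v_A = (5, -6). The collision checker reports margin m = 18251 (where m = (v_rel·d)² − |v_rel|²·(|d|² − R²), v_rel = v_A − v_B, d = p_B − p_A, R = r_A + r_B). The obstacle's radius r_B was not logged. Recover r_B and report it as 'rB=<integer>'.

m = 18251
d = (9, -21);  v_rel = (10, -13),  |v_rel|² = 269
v_rel×d = (10)·(-21) − (-13)·(9) = -93
since m = R²·269 − (-93)²:  R² = (8649 + 18251) / 269 = 100
R = √100 = 10  ⇒  r_B = 10 − 4 = 6

rB=6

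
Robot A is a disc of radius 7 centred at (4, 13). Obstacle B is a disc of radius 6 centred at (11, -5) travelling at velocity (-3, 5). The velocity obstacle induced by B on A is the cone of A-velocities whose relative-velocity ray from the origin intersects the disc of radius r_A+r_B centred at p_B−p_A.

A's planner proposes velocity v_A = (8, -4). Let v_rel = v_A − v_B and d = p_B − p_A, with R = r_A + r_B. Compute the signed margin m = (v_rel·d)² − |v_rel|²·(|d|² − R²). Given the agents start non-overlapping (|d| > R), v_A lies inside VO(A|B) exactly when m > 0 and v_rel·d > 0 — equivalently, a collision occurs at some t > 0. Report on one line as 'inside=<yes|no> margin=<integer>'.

d = (7, -18),  |d|² = 373;  R = 7+6 = 13,  c = 373−13² = 204
v_rel = (11, -9),  |v_rel|² = 202;  v_rel·d = (11)·(7) + (-9)·(-18) = 239
202·t² − 478·t + 204 = 0  ⇒  m = 239² − 202·204 = 15913
m = 15913 > 0,  v_rel·d = 239 > 0  ⇒  inside

inside=yes margin=15913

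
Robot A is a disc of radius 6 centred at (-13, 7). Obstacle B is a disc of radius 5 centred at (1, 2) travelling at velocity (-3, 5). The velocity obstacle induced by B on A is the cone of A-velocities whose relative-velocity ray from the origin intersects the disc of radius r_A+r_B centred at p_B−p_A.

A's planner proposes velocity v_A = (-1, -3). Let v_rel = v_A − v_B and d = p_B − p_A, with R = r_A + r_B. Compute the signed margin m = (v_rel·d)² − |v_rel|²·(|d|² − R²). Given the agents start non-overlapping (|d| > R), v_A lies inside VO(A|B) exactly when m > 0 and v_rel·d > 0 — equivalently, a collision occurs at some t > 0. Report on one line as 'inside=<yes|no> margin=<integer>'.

d = (14, -5),  |d|² = 221;  R = 6+5 = 11,  c = 221−11² = 100
v_rel = (2, -8),  |v_rel|² = 68;  v_rel·d = (2)·(14) + (-8)·(-5) = 68
68·t² − 136·t + 100 = 0  ⇒  m = 68² − 68·100 = -2176
m = -2176 < 0,  v_rel·d = 68 > 0  ⇒  outside

inside=no margin=-2176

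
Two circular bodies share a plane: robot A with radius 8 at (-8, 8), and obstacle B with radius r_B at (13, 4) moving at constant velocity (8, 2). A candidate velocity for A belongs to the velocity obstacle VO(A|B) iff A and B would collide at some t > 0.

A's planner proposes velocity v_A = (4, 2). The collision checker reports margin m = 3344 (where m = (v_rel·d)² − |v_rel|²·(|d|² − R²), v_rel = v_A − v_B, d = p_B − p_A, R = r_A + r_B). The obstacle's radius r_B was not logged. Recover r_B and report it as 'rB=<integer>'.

m = 3344
d = (21, -4);  v_rel = (-4, 0),  |v_rel|² = 16
v_rel×d = (-4)·(-4) − (0)·(21) = 16
since m = R²·16 − 16²:  R² = (256 + 3344) / 16 = 225
R = √225 = 15  ⇒  r_B = 15 − 8 = 7

rB=7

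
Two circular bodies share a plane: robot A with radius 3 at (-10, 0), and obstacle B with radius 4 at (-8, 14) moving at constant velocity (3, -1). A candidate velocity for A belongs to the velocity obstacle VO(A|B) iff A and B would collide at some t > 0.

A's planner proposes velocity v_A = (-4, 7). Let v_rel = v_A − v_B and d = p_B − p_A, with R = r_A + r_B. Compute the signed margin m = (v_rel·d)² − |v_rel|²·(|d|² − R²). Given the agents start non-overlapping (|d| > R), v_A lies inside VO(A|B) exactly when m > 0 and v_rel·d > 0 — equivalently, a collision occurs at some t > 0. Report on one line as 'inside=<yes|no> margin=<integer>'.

d = (2, 14),  |d|² = 200;  R = 3+4 = 7,  c = 200−7² = 151
v_rel = (-7, 8),  |v_rel|² = 113;  v_rel·d = (-7)·(2) + (8)·(14) = 98
113·t² − 196·t + 151 = 0  ⇒  m = 98² − 113·151 = -7459
m = -7459 < 0,  v_rel·d = 98 > 0  ⇒  outside

inside=no margin=-7459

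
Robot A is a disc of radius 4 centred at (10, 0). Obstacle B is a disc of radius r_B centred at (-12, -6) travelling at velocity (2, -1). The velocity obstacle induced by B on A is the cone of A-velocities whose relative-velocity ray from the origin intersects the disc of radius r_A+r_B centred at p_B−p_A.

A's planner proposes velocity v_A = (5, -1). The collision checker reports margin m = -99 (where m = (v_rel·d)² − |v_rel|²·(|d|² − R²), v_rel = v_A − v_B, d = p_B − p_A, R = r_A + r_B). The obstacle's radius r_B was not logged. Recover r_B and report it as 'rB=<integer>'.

m = -99
d = (-22, -6);  v_rel = (3, 0),  |v_rel|² = 9
v_rel×d = (3)·(-6) − (0)·(-22) = -18
since m = R²·9 − (-18)²:  R² = (324 + -99) / 9 = 25
R = √25 = 5  ⇒  r_B = 5 − 4 = 1

rB=1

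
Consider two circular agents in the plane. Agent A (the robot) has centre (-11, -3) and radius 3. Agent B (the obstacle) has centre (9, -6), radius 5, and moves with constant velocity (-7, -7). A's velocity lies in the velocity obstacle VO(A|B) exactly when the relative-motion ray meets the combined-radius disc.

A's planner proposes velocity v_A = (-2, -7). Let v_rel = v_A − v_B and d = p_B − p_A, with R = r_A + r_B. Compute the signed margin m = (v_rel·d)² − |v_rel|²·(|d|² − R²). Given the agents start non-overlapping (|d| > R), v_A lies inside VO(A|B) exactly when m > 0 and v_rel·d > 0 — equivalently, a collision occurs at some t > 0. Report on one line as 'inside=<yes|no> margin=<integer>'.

d = (20, -3),  |d|² = 409;  R = 3+5 = 8,  c = 409−8² = 345
v_rel = (5, 0),  |v_rel|² = 25;  v_rel·d = (5)·(20) + (0)·(-3) = 100
25·t² − 200·t + 345 = 0  ⇒  m = 100² − 25·345 = 1375
m = 1375 > 0,  v_rel·d = 100 > 0  ⇒  inside

inside=yes margin=1375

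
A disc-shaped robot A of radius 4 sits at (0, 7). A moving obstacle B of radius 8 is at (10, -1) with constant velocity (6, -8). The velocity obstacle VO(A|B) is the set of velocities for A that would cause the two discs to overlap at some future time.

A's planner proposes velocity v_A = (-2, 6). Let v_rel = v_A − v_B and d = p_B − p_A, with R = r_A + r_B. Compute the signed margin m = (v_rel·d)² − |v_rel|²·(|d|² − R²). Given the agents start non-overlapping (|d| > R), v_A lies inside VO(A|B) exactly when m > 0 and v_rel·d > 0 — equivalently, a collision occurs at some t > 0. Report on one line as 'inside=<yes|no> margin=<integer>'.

d = (10, -8),  |d|² = 164;  R = 4+8 = 12,  c = 164−12² = 20
v_rel = (-8, 14),  |v_rel|² = 260;  v_rel·d = (-8)·(10) + (14)·(-8) = -192
260·t² + 384·t + 20 = 0  ⇒  m = (-192)² − 260·20 = 31664
m = 31664 > 0,  v_rel·d = -192 < 0  ⇒  outside

inside=no margin=31664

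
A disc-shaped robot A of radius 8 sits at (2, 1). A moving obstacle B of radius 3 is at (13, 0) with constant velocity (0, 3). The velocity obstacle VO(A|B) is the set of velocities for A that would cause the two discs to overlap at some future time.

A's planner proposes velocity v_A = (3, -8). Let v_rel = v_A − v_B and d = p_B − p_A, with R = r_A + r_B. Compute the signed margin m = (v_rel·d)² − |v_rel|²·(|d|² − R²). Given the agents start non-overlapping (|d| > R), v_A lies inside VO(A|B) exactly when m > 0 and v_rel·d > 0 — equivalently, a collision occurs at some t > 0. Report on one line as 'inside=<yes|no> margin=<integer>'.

d = (11, -1),  |d|² = 122;  R = 8+3 = 11,  c = 122−11² = 1
v_rel = (3, -11),  |v_rel|² = 130;  v_rel·d = (3)·(11) + (-11)·(-1) = 44
130·t² − 88·t + 1 = 0  ⇒  m = 44² − 130·1 = 1806
m = 1806 > 0,  v_rel·d = 44 > 0  ⇒  inside

inside=yes margin=1806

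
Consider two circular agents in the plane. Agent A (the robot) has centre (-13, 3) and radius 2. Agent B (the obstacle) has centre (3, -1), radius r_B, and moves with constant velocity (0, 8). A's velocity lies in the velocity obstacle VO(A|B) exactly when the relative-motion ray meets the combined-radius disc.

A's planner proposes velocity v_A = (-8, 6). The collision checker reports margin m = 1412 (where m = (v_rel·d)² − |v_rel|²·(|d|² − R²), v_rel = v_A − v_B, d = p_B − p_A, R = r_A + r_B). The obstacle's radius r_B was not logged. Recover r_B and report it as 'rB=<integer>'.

m = 1412
d = (16, -4);  v_rel = (-8, -2),  |v_rel|² = 68
v_rel×d = (-8)·(-4) − (-2)·(16) = 64
since m = R²·68 − 64²:  R² = (4096 + 1412) / 68 = 81
R = √81 = 9  ⇒  r_B = 9 − 2 = 7

rB=7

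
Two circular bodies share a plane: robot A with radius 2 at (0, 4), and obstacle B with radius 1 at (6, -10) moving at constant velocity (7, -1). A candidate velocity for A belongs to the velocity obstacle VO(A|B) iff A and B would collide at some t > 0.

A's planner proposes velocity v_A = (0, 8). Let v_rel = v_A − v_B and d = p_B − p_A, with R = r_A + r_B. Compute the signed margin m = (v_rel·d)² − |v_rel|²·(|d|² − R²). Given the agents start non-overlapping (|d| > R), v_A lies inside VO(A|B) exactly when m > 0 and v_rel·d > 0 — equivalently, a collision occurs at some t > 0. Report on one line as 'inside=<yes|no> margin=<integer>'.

d = (6, -14),  |d|² = 232;  R = 2+1 = 3,  c = 232−3² = 223
v_rel = (-7, 9),  |v_rel|² = 130;  v_rel·d = (-7)·(6) + (9)·(-14) = -168
130·t² + 336·t + 223 = 0  ⇒  m = (-168)² − 130·223 = -766
m = -766 < 0,  v_rel·d = -168 < 0  ⇒  outside

inside=no margin=-766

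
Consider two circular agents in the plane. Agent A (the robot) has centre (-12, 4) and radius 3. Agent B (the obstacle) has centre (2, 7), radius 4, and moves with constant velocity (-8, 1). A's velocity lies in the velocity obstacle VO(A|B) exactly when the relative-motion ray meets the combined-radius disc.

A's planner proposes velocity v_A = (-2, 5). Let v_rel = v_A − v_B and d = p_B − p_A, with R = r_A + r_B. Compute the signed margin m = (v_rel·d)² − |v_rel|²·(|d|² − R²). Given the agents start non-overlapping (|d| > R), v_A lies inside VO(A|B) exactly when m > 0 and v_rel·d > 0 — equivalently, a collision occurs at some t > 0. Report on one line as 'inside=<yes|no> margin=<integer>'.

d = (14, 3),  |d|² = 205;  R = 3+4 = 7,  c = 205−7² = 156
v_rel = (6, 4),  |v_rel|² = 52;  v_rel·d = (6)·(14) + (4)·(3) = 96
52·t² − 192·t + 156 = 0  ⇒  m = 96² − 52·156 = 1104
m = 1104 > 0,  v_rel·d = 96 > 0  ⇒  inside

inside=yes margin=1104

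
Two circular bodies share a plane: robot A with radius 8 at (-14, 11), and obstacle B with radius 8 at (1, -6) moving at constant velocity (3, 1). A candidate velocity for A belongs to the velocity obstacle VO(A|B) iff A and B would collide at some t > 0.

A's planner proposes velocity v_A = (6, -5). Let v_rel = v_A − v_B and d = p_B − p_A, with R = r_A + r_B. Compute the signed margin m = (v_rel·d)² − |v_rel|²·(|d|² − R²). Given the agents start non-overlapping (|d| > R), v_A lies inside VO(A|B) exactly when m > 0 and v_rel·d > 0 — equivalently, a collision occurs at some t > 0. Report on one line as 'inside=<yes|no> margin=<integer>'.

d = (15, -17),  |d|² = 514;  R = 8+8 = 16,  c = 514−16² = 258
v_rel = (3, -6),  |v_rel|² = 45;  v_rel·d = (3)·(15) + (-6)·(-17) = 147
45·t² − 294·t + 258 = 0  ⇒  m = 147² − 45·258 = 9999
m = 9999 > 0,  v_rel·d = 147 > 0  ⇒  inside

inside=yes margin=9999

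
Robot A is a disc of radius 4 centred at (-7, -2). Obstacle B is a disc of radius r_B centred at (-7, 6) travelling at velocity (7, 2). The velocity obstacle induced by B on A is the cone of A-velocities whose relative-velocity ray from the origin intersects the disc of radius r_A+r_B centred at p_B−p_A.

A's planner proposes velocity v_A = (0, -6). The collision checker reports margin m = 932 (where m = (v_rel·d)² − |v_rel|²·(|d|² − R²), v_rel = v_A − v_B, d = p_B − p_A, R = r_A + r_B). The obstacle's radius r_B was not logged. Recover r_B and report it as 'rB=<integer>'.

m = 932
d = (0, 8);  v_rel = (-7, -8),  |v_rel|² = 113
v_rel×d = (-7)·(8) − (-8)·(0) = -56
since m = R²·113 − (-56)²:  R² = (3136 + 932) / 113 = 36
R = √36 = 6  ⇒  r_B = 6 − 4 = 2

rB=2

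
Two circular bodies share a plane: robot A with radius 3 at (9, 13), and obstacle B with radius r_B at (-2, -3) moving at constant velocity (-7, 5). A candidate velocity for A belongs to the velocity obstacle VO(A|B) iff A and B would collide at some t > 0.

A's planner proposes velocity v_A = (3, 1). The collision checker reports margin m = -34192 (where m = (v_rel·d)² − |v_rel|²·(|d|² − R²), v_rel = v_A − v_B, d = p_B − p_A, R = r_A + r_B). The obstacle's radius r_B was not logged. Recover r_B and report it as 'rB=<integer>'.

m = -34192
d = (-11, -16);  v_rel = (10, -4),  |v_rel|² = 116
v_rel×d = (10)·(-16) − (-4)·(-11) = -204
since m = R²·116 − (-204)²:  R² = (41616 + -34192) / 116 = 64
R = √64 = 8  ⇒  r_B = 8 − 3 = 5

rB=5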